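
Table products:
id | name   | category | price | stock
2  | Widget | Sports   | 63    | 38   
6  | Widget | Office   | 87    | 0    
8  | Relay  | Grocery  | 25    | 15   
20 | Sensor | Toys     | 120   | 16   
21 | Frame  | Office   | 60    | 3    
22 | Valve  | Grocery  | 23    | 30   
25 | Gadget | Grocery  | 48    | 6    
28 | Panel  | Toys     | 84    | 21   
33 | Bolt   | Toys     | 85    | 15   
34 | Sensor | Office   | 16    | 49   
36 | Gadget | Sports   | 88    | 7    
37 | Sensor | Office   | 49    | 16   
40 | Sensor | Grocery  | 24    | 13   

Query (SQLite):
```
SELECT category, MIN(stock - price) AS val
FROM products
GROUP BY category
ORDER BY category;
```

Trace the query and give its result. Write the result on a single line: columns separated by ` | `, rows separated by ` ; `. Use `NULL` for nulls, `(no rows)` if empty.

For each row compute stock - price.
Group by category; take MIN of the expression per group.
  Grocery: ids {8, 22, 25, 40} → MIN(stock - price)=-42
  Office: ids {6, 21, 34, 37} → MIN(stock - price)=-87
  Sports: ids {2, 36} → MIN(stock - price)=-81
  Toys: ids {20, 28, 33} → MIN(stock - price)=-104

Grocery | -42 ; Office | -87 ; Sports | -81 ; Toys | -104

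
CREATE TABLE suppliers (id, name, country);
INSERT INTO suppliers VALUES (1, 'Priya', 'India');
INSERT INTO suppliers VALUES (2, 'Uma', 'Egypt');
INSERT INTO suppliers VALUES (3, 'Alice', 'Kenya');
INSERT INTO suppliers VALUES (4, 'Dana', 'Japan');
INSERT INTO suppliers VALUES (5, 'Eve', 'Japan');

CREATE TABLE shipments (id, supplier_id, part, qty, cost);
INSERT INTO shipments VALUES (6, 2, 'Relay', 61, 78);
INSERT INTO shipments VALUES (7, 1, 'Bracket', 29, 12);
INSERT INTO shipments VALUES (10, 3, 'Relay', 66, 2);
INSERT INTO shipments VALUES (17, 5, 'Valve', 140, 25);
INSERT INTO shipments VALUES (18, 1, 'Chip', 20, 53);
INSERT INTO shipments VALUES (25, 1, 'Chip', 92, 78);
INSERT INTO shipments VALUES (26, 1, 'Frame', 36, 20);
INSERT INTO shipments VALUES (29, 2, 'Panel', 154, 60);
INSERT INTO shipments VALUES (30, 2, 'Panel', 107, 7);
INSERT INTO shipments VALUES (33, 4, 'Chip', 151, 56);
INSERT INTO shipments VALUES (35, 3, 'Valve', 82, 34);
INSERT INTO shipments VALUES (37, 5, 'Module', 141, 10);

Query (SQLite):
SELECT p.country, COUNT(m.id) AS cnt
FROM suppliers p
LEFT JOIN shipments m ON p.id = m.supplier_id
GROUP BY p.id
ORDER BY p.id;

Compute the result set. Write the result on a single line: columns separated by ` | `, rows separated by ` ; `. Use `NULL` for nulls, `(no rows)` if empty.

LEFT JOIN keeps every suppliers row; unmatched ones get NULL for shipments columns.
Group by suppliers.id and compute COUNT(m.id). COUNT(col) of an all-NULL group is 0.
  1: ids {7, 18, 25, 26} → COUNT(m.id)=4
  2: ids {6, 29, 30} → COUNT(m.id)=3
  3: ids {10, 35} → COUNT(m.id)=2
  4: ids {33} → COUNT(m.id)=1
  5: ids {17, 37} → COUNT(m.id)=2

India | 4 ; Egypt | 3 ; Kenya | 2 ; Japan | 1 ; Japan | 2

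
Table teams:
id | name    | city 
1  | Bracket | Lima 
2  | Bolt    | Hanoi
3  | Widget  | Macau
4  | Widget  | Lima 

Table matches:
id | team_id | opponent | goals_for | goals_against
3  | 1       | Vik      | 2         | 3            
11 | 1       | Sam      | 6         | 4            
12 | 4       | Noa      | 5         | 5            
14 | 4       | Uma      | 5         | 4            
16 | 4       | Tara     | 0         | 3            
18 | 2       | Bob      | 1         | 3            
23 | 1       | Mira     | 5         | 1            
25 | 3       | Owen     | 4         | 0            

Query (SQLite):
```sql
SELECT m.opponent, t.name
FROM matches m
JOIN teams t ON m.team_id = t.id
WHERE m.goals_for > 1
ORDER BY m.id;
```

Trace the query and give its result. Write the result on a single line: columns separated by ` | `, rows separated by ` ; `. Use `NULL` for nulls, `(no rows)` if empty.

Vik | Bracket ; Sam | Bracket ; Noa | Widget ; Uma | Widget ; Mira | Bracket ; Owen | Widget

Each matches row matches the teams row where team_id = teams.id.
Then keep rows with m.goals_for > 1.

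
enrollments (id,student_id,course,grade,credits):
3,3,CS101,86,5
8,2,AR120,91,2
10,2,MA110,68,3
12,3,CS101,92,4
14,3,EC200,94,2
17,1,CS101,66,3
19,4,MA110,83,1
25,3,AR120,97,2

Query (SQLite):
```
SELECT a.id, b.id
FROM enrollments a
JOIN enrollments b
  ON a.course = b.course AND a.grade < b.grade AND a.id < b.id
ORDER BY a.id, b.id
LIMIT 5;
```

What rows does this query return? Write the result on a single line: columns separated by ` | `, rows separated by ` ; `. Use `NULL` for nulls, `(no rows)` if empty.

Pairs (a,b) with same course, a.grade < b.grade, a.id < b.id.
course groups: AR120:{8,25} CS101:{3,12,17} EC200:{14} MA110:{10,19}
Ordered by (a.id, b.id); first 5.

3 | 12 ; 8 | 25 ; 10 | 19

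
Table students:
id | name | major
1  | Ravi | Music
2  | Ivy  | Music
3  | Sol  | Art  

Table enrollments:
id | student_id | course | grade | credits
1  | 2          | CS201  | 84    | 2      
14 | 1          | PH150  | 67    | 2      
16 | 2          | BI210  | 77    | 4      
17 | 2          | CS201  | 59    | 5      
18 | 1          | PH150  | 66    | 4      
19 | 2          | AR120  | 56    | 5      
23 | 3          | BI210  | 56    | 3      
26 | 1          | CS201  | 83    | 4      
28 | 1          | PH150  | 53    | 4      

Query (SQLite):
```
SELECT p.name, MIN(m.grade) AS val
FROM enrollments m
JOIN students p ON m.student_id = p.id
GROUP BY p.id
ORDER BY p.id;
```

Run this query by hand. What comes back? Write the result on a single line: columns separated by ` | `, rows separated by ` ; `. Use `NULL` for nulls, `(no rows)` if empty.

Join each enrollments row to its students via student_id.
Group joined rows by students.id; compute MIN(m.grade) per group.
  1: ids {14, 18, 26, 28} → MIN(m.grade)=53
  2: ids {1, 16, 17, 19} → MIN(m.grade)=56
  3: ids {23} → MIN(m.grade)=56

Ravi | 53 ; Ivy | 56 ; Sol | 56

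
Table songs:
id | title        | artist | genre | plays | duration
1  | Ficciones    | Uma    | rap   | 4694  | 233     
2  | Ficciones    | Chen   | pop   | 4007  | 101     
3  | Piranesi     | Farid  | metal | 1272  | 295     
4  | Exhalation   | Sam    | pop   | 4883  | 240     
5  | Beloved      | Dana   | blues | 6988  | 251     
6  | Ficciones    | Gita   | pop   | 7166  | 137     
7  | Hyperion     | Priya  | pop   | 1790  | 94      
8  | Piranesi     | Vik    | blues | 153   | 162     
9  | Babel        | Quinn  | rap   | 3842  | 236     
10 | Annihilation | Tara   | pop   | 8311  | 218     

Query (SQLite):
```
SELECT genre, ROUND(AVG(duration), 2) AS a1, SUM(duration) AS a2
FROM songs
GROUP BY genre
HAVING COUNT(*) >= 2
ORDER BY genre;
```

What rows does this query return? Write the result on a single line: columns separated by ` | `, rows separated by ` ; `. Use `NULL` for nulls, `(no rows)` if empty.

blues | 206.5 | 413 ; pop | 158 | 790 ; rap | 234.5 | 469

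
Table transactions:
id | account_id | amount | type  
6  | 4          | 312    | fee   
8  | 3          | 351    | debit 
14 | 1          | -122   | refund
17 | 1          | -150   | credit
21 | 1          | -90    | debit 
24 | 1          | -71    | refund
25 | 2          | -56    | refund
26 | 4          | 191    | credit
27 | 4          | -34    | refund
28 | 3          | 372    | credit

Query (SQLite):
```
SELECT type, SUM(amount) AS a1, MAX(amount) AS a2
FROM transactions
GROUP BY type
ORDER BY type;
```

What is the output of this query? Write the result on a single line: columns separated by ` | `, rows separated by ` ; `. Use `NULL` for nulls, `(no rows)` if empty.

credit | 413 | 372 ; debit | 261 | 351 ; fee | 312 | 312 ; refund | -283 | -34

Group transactions by type.
Per group compute: SUM(amount), MAX(amount).
  credit: ids {17, 26, 28} → SUM(amount)=413, MAX(amount)=372
  debit: ids {8, 21} → SUM(amount)=261, MAX(amount)=351
  fee: ids {6} → SUM(amount)=312, MAX(amount)=312
  refund: ids {14, 24, 25, 27} → SUM(amount)=-283, MAX(amount)=-34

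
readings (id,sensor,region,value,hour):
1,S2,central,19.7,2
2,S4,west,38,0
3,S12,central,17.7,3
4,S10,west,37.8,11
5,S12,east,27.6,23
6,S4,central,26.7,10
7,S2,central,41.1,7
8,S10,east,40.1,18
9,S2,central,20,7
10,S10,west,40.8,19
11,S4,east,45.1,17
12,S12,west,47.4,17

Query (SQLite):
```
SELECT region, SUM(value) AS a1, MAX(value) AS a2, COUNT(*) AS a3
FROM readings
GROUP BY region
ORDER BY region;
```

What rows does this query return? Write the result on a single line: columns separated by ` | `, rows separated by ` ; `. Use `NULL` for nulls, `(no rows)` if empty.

Group readings by region.
Per group compute: SUM(value), MAX(value), COUNT(*).
  central: ids {1, 3, 6, 7, 9} → SUM(value)=125.2, MAX(value)=41.1, COUNT(*)=5
  east: ids {5, 8, 11} → SUM(value)=112.8, MAX(value)=45.1, COUNT(*)=3
  west: ids {2, 4, 10, 12} → SUM(value)=164, MAX(value)=47.4, COUNT(*)=4

central | 125.2 | 41.1 | 5 ; east | 112.8 | 45.1 | 3 ; west | 164 | 47.4 | 4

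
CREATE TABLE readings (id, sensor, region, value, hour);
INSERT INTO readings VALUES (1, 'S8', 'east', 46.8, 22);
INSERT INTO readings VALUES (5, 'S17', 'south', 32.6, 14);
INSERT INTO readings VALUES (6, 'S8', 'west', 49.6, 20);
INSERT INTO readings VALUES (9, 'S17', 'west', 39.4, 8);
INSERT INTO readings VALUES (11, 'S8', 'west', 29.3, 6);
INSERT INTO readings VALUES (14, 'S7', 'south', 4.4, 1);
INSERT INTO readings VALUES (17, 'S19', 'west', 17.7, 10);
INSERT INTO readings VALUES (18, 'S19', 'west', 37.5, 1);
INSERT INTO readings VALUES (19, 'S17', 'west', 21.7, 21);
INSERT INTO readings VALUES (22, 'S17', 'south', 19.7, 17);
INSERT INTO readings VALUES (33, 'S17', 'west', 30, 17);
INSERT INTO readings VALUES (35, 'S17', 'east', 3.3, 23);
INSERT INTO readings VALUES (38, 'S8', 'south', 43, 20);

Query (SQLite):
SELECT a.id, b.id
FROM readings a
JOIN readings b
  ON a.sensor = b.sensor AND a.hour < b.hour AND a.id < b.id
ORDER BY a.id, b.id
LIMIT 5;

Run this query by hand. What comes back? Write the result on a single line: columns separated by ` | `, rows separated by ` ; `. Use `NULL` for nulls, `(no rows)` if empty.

5 | 19 ; 5 | 22 ; 5 | 33 ; 5 | 35 ; 9 | 19

Pairs (a,b) with same sensor, a.hour < b.hour, a.id < b.id.
sensor groups: S17:{5,9,19,22,33,35} S19:{17,18} S7:{14} S8:{1,6,11,38}
Ordered by (a.id, b.id); first 5.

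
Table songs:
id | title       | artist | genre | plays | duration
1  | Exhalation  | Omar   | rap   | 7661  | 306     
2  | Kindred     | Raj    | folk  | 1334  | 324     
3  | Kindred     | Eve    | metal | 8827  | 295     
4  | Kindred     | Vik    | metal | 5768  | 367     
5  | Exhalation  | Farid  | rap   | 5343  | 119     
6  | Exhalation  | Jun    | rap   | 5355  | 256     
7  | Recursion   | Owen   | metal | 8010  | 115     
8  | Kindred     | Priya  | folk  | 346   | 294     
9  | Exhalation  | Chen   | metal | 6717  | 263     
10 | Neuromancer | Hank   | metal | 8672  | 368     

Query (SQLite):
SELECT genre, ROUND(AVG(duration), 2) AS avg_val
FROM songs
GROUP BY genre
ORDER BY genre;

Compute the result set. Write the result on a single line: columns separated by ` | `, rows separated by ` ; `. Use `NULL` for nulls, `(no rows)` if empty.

folk | 309 ; metal | 281.6 ; rap | 227

Partition songs by genre; compute ROUND(AVG(duration), 2) within each group.
  folk: ids {2, 8} → ROUND(AVG(duration), 2)=309
  metal: ids {3, 4, 7, 9, 10} → ROUND(AVG(duration), 2)=281.6
  rap: ids {1, 5, 6} → ROUND(AVG(duration), 2)=227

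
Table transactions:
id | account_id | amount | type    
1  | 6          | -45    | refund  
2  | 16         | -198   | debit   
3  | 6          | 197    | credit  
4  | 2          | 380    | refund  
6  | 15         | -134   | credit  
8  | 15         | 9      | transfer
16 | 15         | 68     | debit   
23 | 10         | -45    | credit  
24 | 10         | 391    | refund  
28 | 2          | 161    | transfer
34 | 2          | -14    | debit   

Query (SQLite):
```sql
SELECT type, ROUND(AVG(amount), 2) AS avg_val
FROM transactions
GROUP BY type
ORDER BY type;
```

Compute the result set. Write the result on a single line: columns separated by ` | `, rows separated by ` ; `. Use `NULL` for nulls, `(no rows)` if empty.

Partition transactions by type; compute ROUND(AVG(amount), 2) within each group.
  credit: ids {3, 6, 23} → ROUND(AVG(amount), 2)=6
  debit: ids {2, 16, 34} → ROUND(AVG(amount), 2)=-48
  refund: ids {1, 4, 24} → ROUND(AVG(amount), 2)=242
  transfer: ids {8, 28} → ROUND(AVG(amount), 2)=85

credit | 6 ; debit | -48 ; refund | 242 ; transfer | 85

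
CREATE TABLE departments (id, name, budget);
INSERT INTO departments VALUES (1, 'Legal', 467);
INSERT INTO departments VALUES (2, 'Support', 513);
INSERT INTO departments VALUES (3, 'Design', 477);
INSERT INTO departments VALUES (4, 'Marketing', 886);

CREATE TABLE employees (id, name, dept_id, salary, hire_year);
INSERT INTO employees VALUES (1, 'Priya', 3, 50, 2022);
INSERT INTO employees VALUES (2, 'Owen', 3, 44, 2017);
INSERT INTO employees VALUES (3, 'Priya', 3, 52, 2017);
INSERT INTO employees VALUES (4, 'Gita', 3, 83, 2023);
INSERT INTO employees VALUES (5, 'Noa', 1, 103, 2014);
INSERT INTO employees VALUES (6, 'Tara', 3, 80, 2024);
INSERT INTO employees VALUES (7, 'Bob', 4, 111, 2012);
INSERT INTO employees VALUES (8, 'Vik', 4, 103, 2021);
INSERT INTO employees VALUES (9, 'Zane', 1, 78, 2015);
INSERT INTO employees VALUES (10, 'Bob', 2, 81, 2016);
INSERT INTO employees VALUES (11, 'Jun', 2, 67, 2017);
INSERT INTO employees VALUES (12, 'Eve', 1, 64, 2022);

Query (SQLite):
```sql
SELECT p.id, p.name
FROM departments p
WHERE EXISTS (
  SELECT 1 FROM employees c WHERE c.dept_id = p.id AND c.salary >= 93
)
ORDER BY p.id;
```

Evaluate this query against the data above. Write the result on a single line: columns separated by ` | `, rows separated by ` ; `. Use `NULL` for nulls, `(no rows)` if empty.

For each departments row, check whether any employees with matching dept_id has salary >= 93.
Keep rows where that is true.

1 | Legal ; 4 | Marketing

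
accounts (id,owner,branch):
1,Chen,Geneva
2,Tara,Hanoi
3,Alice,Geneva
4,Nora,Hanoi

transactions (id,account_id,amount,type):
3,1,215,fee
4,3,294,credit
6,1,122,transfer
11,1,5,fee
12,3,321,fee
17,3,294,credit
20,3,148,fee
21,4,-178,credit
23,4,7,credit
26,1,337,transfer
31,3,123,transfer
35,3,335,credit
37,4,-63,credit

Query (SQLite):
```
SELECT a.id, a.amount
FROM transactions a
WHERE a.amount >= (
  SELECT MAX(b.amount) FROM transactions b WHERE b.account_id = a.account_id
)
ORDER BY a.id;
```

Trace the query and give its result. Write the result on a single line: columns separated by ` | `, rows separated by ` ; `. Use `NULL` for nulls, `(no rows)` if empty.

For each transactions row a, compute MAX(amount) over rows sharing a.account_id.
Keep row a if a.amount >= that per-group MAX.
  account_id=1: MAX(amount) = 337
  account_id=3: MAX(amount) = 335
  account_id=4: MAX(amount) = 7

23 | 7 ; 26 | 337 ; 35 | 335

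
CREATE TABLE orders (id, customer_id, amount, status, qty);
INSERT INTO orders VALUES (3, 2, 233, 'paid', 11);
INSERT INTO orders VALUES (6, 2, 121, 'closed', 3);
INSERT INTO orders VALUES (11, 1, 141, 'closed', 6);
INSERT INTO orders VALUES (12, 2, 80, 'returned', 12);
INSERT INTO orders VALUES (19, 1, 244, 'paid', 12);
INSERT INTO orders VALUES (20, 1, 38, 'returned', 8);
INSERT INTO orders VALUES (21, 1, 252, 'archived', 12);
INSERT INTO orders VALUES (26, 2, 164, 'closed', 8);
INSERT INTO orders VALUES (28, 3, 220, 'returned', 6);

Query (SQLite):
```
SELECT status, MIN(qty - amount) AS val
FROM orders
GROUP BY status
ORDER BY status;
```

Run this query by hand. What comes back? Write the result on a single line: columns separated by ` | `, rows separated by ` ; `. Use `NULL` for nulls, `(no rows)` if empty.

archived | -240 ; closed | -156 ; paid | -232 ; returned | -214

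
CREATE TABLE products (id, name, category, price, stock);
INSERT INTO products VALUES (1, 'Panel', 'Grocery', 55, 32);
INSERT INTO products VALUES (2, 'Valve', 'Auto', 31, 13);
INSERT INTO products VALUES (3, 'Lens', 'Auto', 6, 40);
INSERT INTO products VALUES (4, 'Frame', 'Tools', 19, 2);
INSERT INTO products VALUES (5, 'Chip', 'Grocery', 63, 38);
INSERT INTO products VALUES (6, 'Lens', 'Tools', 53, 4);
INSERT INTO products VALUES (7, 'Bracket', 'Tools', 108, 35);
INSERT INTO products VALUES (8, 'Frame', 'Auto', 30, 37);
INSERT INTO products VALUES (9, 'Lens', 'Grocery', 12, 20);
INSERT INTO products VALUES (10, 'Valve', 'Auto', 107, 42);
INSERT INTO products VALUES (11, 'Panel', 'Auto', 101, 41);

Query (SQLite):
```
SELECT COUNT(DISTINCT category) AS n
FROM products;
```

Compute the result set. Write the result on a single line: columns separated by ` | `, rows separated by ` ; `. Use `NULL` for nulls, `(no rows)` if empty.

3

Count distinct non-NULL category values.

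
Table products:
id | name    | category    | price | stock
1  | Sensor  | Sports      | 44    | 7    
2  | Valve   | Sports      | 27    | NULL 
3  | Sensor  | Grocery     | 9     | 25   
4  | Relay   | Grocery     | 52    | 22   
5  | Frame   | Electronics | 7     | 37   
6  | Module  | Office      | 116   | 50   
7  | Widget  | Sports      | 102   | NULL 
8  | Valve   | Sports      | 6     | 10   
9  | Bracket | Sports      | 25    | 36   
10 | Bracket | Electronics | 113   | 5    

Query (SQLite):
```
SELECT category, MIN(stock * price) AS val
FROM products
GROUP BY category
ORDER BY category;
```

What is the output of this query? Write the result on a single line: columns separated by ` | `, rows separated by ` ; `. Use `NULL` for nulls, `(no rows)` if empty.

For each row compute stock * price.
Group by category; take MIN of the expression per group.
  Electronics: ids {5, 10} → MIN(stock * price)=259
  Grocery: ids {3, 4} → MIN(stock * price)=225
  Office: ids {6} → MIN(stock * price)=5800
  Sports: ids {1, 2, 7, 8, 9} → MIN(stock * price)=60

Electronics | 259 ; Grocery | 225 ; Office | 5800 ; Sports | 60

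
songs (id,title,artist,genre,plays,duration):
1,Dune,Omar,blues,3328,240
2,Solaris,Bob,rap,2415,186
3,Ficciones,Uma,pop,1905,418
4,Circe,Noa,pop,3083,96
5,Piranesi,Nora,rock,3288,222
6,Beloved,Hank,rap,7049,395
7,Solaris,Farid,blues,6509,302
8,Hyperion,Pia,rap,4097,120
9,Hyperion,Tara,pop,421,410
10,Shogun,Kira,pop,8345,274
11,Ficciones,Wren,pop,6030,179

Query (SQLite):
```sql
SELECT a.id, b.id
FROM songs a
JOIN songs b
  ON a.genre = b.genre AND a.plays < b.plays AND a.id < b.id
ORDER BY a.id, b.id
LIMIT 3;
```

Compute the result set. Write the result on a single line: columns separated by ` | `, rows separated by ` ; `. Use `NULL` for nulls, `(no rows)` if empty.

1 | 7 ; 2 | 6 ; 2 | 8

Pairs (a,b) with same genre, a.plays < b.plays, a.id < b.id.
genre groups: blues:{1,7} pop:{3,4,9,10,11} rap:{2,6,8} rock:{5}
Ordered by (a.id, b.id); first 3.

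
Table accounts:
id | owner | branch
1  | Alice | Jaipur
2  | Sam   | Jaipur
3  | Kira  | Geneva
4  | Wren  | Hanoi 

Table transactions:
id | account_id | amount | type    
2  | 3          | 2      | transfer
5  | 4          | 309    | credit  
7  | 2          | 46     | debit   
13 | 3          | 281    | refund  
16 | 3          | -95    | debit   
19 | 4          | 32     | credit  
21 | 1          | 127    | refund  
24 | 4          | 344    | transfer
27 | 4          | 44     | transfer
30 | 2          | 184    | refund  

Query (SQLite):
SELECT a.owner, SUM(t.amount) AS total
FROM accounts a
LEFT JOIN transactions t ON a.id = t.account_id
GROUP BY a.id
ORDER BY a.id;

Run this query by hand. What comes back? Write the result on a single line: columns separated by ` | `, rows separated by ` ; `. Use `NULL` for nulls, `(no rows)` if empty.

LEFT JOIN keeps every accounts row; unmatched ones get NULL for transactions columns.
Group by accounts.id and compute SUM(t.amount). SUM over an all-NULL group is NULL.
  1: ids {21} → SUM(t.amount)=127
  2: ids {7, 30} → SUM(t.amount)=230
  3: ids {2, 13, 16} → SUM(t.amount)=188
  4: ids {5, 19, 24, 27} → SUM(t.amount)=729

Alice | 127 ; Sam | 230 ; Kira | 188 ; Wren | 729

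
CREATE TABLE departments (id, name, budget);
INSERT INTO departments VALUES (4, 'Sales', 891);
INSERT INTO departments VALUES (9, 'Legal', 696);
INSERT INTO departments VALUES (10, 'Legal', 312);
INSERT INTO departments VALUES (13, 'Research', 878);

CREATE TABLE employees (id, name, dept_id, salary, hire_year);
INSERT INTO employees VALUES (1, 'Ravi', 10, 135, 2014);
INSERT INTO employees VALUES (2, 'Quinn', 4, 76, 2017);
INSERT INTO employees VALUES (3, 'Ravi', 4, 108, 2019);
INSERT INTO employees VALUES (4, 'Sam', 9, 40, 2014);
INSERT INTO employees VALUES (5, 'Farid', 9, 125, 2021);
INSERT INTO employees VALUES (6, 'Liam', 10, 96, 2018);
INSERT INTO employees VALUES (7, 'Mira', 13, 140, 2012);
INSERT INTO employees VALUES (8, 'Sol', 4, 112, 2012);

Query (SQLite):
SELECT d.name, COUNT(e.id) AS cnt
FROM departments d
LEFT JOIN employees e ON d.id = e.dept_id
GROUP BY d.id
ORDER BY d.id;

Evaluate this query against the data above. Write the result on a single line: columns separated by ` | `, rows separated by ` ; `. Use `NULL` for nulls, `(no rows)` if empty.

Sales | 3 ; Legal | 2 ; Legal | 2 ; Research | 1

LEFT JOIN keeps every departments row; unmatched ones get NULL for employees columns.
Group by departments.id and compute COUNT(e.id). COUNT(col) of an all-NULL group is 0.
  4: ids {2, 3, 8} → COUNT(e.id)=3
  9: ids {4, 5} → COUNT(e.id)=2
  10: ids {1, 6} → COUNT(e.id)=2
  13: ids {7} → COUNT(e.id)=1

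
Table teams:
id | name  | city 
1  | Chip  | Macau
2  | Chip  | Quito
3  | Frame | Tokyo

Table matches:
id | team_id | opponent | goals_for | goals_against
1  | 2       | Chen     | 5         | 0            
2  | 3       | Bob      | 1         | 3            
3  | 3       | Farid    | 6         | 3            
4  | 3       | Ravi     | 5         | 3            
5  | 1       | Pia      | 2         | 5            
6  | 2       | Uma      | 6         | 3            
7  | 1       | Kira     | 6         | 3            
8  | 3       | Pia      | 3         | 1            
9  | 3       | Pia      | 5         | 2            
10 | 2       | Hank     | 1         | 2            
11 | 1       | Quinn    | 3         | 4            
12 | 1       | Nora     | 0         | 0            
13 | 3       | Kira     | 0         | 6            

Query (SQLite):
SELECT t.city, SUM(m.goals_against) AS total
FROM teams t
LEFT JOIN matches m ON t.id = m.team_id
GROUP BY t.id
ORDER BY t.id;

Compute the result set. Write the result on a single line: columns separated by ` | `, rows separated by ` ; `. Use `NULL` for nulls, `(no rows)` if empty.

LEFT JOIN keeps every teams row; unmatched ones get NULL for matches columns.
Group by teams.id and compute SUM(m.goals_against). SUM over an all-NULL group is NULL.
  1: ids {5, 7, 11, 12} → SUM(m.goals_against)=12
  2: ids {1, 6, 10} → SUM(m.goals_against)=5
  3: ids {2, 3, 4, 8, 9, 13} → SUM(m.goals_against)=18

Macau | 12 ; Quito | 5 ; Tokyo | 18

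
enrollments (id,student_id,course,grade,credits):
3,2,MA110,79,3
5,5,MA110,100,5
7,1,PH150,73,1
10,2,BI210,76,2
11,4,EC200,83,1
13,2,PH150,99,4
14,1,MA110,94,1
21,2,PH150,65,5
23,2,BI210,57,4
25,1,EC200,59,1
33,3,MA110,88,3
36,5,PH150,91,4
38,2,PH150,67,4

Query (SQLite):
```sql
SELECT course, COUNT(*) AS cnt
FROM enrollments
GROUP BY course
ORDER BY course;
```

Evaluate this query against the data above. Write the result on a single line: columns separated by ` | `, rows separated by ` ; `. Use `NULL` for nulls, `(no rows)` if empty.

Partition enrollments by course; compute COUNT(*) within each group.
  BI210: ids {10, 23} → COUNT(*)=2
  EC200: ids {11, 25} → COUNT(*)=2
  MA110: ids {3, 5, 14, 33} → COUNT(*)=4
  PH150: ids {7, 13, 21, 36, 38} → COUNT(*)=5

BI210 | 2 ; EC200 | 2 ; MA110 | 4 ; PH150 | 5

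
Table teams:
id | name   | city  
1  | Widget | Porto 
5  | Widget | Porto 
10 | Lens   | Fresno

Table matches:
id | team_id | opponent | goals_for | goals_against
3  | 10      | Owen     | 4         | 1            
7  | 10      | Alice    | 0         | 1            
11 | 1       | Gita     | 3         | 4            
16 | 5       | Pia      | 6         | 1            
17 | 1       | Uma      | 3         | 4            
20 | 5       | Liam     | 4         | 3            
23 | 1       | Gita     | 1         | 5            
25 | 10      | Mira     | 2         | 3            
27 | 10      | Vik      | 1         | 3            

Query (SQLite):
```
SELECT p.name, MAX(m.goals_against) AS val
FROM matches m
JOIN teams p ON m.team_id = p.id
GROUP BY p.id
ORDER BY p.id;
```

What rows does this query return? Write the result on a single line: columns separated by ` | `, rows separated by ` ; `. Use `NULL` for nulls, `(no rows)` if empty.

Widget | 5 ; Widget | 3 ; Lens | 3

Join each matches row to its teams via team_id.
Group joined rows by teams.id; compute MAX(m.goals_against) per group.
  1: ids {11, 17, 23} → MAX(m.goals_against)=5
  5: ids {16, 20} → MAX(m.goals_against)=3
  10: ids {3, 7, 25, 27} → MAX(m.goals_against)=3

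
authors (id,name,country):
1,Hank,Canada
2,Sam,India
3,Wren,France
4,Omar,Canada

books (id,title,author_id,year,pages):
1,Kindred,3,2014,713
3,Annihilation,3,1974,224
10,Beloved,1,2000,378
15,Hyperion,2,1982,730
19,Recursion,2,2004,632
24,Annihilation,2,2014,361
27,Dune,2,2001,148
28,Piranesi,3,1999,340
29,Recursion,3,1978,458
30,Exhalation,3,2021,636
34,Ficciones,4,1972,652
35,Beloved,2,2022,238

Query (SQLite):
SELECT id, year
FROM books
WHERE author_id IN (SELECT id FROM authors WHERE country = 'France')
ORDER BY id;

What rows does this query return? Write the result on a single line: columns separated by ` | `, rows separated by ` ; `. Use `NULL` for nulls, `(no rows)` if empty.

1 | 2014 ; 3 | 1974 ; 28 | 1999 ; 29 | 1978 ; 30 | 2021

Inner query: authors.id where country = 'France'.
Outer: keep books rows whose author_id is in that set.
Inner query → {3}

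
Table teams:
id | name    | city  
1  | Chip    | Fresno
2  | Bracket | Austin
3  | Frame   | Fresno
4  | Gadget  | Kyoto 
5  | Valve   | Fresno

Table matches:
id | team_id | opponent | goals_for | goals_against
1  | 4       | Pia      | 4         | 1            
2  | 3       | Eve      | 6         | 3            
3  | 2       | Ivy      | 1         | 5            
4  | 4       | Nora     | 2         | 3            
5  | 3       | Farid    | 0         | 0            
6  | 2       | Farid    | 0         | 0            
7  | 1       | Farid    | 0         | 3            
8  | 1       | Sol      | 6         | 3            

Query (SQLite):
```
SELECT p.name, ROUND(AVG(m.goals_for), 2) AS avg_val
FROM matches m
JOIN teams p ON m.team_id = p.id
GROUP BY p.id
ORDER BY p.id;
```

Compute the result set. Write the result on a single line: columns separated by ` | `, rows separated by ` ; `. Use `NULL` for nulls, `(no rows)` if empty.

Join each matches row to its teams via team_id.
Group joined rows by teams.id; compute ROUND(AVG(m.goals_for), 2) per group.
  1: ids {7, 8} → ROUND(AVG(m.goals_for), 2)=3
  2: ids {3, 6} → ROUND(AVG(m.goals_for), 2)=0.5
  3: ids {2, 5} → ROUND(AVG(m.goals_for), 2)=3
  4: ids {1, 4} → ROUND(AVG(m.goals_for), 2)=3

Chip | 3 ; Bracket | 0.5 ; Frame | 3 ; Gadget | 3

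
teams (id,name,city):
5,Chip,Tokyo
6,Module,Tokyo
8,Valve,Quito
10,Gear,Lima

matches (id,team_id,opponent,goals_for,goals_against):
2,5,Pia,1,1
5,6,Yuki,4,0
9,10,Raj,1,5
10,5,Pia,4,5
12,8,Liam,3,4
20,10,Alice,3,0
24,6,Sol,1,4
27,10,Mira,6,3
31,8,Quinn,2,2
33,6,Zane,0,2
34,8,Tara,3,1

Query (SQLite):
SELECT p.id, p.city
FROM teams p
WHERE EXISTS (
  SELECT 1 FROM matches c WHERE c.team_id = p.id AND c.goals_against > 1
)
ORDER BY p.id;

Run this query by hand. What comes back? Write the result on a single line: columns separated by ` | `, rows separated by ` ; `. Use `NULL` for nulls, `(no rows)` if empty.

For each teams row, check whether any matches with matching team_id has goals_against > 1.
Keep rows where that is true.

5 | Tokyo ; 6 | Tokyo ; 8 | Quito ; 10 | Lima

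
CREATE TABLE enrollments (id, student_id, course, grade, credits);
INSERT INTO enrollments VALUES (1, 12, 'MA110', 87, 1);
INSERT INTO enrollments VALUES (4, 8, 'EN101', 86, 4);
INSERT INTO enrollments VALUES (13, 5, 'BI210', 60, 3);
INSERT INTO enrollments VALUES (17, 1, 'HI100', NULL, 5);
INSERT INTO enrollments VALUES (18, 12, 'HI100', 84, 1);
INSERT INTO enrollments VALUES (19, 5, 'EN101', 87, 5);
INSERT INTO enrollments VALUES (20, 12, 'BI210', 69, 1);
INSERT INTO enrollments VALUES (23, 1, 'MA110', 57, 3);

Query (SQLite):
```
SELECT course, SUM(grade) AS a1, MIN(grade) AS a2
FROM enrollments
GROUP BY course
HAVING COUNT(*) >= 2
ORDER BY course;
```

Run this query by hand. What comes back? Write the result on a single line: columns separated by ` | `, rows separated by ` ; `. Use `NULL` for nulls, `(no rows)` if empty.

Group enrollments by course.
Per group compute: SUM(grade), MIN(grade).
HAVING: drop groups with fewer than 2 rows.
  BI210: ids {13, 20} → SUM(grade)=129, MIN(grade)=60
  EN101: ids {4, 19} → SUM(grade)=173, MIN(grade)=86
  HI100: ids {17, 18} → SUM(grade)=84, MIN(grade)=84
  MA110: ids {1, 23} → SUM(grade)=144, MIN(grade)=57

BI210 | 129 | 60 ; EN101 | 173 | 86 ; HI100 | 84 | 84 ; MA110 | 144 | 57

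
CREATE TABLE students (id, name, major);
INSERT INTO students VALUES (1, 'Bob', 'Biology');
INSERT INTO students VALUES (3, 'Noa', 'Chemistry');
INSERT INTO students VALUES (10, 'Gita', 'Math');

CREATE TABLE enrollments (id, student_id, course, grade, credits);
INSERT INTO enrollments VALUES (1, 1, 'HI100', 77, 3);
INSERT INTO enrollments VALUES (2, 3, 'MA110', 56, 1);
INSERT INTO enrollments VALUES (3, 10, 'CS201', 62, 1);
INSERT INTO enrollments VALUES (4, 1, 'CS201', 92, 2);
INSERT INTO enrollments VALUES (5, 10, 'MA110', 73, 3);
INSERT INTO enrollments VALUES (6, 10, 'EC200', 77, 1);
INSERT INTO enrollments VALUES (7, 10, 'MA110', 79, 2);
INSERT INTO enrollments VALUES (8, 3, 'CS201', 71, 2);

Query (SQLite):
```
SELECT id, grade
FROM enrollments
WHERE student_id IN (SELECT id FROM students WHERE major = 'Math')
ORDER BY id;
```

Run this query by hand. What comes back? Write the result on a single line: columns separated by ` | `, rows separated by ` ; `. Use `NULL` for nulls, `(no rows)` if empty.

3 | 62 ; 5 | 73 ; 6 | 77 ; 7 | 79

Inner query: students.id where major = 'Math'.
Outer: keep enrollments rows whose student_id is in that set.
Inner query → {10}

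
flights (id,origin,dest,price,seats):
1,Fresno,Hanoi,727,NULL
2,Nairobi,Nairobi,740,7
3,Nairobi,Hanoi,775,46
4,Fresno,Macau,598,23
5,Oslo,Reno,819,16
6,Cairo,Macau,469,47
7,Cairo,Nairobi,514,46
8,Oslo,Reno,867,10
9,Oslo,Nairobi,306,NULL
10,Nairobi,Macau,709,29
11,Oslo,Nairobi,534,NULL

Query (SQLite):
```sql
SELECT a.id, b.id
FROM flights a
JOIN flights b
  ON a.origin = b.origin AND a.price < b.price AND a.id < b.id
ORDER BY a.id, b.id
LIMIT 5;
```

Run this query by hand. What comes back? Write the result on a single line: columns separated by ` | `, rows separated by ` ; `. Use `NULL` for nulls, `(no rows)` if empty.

2 | 3 ; 5 | 8 ; 6 | 7 ; 9 | 11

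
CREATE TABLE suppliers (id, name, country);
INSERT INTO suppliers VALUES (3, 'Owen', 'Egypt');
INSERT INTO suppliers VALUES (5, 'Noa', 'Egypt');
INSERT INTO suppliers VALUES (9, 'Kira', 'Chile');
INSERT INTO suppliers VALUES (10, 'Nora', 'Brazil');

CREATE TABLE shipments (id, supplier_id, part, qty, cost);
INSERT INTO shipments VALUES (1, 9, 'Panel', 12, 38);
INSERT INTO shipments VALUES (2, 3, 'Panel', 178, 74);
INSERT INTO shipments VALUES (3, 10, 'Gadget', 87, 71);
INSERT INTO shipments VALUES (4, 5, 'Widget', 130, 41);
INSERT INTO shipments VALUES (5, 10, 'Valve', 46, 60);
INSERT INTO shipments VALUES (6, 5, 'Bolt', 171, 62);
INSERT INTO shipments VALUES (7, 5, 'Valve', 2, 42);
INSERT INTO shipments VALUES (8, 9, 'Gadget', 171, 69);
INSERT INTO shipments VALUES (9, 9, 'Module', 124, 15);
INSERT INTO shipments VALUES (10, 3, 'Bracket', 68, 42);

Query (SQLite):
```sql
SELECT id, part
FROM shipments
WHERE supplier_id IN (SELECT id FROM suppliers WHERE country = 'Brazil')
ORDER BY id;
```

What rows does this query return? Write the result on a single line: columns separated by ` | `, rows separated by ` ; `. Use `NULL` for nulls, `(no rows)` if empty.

3 | Gadget ; 5 | Valve

Inner query: suppliers.id where country = 'Brazil'.
Outer: keep shipments rows whose supplier_id is in that set.
Inner query → {10}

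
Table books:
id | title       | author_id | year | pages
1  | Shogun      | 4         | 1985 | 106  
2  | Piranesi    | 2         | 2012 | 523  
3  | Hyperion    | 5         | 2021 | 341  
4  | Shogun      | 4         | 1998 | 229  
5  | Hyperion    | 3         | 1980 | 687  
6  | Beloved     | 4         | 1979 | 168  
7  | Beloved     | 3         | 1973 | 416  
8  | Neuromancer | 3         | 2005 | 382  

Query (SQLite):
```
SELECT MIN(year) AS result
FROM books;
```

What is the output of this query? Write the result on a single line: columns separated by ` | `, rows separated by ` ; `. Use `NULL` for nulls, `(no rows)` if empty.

1973

All year values: [1985, 2012, 2021, 1998, 1980, 1979, 1973, 2005].
MIN of non-NULL values = 1973.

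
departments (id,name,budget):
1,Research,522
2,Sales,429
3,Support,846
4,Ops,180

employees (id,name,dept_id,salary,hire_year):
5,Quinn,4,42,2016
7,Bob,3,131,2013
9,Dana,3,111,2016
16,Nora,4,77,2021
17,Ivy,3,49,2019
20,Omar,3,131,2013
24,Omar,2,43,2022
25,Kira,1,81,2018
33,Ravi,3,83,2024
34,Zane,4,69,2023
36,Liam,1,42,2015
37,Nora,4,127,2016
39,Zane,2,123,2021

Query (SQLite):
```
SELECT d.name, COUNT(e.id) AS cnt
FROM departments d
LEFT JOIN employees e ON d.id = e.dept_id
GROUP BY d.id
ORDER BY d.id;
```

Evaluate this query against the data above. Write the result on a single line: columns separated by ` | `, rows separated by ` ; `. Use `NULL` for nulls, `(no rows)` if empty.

LEFT JOIN keeps every departments row; unmatched ones get NULL for employees columns.
Group by departments.id and compute COUNT(e.id). COUNT(col) of an all-NULL group is 0.
  1: ids {25, 36} → COUNT(e.id)=2
  2: ids {24, 39} → COUNT(e.id)=2
  3: ids {7, 9, 17, 20, 33} → COUNT(e.id)=5
  4: ids {5, 16, 34, 37} → COUNT(e.id)=4

Research | 2 ; Sales | 2 ; Support | 5 ; Ops | 4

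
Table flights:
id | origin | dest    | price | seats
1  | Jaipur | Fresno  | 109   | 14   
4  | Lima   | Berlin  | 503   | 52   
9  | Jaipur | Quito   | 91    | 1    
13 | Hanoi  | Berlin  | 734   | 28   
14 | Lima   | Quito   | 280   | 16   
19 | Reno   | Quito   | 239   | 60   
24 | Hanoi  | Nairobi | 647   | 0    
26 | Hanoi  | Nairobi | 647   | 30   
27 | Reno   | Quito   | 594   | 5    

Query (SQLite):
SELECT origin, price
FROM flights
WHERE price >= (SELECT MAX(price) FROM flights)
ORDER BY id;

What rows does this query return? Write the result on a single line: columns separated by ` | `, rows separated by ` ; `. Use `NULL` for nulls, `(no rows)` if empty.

Hanoi | 734

Scalar subquery: MAX(price) over all flights rows = 734.
Keep rows where price >= that value.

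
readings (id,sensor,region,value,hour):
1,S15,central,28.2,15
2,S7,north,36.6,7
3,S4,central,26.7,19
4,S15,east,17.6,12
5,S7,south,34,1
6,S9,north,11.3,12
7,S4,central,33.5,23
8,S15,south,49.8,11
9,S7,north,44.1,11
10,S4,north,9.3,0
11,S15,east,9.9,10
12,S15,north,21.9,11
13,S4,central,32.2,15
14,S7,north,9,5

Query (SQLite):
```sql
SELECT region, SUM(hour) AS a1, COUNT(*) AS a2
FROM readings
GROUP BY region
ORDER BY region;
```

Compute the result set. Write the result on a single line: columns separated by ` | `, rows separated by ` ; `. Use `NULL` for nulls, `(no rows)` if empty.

Group readings by region.
Per group compute: SUM(hour), COUNT(*).
  central: ids {1, 3, 7, 13} → SUM(hour)=72, COUNT(*)=4
  east: ids {4, 11} → SUM(hour)=22, COUNT(*)=2
  north: ids {2, 6, 9, 10, 12, 14} → SUM(hour)=46, COUNT(*)=6
  south: ids {5, 8} → SUM(hour)=12, COUNT(*)=2

central | 72 | 4 ; east | 22 | 2 ; north | 46 | 6 ; south | 12 | 2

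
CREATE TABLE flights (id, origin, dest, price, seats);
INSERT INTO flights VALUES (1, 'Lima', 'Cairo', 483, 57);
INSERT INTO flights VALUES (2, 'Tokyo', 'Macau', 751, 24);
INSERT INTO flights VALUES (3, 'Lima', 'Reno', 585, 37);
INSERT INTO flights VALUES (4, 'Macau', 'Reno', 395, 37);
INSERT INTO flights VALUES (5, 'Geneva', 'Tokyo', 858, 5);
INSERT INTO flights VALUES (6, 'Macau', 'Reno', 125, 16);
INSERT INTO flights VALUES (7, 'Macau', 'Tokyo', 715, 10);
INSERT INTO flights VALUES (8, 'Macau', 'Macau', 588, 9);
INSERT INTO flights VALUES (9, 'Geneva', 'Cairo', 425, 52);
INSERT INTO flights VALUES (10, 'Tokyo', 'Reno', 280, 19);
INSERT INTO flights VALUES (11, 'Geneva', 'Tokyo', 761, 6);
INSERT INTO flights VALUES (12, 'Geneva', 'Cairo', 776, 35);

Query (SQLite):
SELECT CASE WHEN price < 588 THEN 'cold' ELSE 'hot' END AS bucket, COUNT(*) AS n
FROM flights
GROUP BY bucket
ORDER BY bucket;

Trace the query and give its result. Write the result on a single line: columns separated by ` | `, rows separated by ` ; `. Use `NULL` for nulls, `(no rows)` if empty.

cold | 6 ; hot | 6

Bucket rows by price < 588 → 'cold' else 'hot'; count each bucket.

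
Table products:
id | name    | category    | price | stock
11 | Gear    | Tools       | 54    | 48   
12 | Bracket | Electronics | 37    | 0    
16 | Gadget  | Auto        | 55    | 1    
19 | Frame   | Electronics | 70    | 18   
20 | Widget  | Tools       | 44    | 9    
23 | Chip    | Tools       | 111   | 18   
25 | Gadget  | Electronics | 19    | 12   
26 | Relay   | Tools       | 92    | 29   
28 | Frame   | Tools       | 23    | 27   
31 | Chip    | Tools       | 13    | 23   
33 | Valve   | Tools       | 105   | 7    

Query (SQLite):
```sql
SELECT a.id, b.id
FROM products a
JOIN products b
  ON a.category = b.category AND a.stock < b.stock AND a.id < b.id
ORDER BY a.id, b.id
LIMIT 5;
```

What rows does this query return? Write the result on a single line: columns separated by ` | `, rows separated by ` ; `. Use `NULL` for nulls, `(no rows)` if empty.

12 | 19 ; 12 | 25 ; 20 | 23 ; 20 | 26 ; 20 | 28

Pairs (a,b) with same category, a.stock < b.stock, a.id < b.id.
category groups: Auto:{16} Electronics:{12,19,25} Tools:{11,20,23,26,28,31,33}
Ordered by (a.id, b.id); first 5.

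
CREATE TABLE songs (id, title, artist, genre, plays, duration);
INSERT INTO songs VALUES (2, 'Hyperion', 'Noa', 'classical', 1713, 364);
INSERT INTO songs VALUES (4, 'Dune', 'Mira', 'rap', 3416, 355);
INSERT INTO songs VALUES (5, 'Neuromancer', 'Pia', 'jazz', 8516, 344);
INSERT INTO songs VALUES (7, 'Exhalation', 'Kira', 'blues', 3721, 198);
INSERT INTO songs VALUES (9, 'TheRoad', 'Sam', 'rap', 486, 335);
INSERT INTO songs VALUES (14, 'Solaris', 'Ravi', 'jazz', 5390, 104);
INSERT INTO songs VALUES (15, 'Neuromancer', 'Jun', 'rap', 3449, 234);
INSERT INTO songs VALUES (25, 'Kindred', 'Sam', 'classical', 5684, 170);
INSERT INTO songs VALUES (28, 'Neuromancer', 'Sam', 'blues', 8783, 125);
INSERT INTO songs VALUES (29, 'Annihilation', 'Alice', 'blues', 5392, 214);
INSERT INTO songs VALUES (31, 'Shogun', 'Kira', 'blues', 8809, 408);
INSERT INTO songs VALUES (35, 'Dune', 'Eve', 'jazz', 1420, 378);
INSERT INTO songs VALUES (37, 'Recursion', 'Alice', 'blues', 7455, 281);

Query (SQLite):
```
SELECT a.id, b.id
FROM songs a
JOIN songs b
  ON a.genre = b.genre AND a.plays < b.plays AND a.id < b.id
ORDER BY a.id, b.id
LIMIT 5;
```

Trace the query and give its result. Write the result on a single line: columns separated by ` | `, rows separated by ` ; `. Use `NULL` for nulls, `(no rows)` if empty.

Pairs (a,b) with same genre, a.plays < b.plays, a.id < b.id.
genre groups: blues:{7,28,29,31,37} classical:{2,25} jazz:{5,14,35} rap:{4,9,15}
Ordered by (a.id, b.id); first 5.

2 | 25 ; 4 | 15 ; 7 | 28 ; 7 | 29 ; 7 | 31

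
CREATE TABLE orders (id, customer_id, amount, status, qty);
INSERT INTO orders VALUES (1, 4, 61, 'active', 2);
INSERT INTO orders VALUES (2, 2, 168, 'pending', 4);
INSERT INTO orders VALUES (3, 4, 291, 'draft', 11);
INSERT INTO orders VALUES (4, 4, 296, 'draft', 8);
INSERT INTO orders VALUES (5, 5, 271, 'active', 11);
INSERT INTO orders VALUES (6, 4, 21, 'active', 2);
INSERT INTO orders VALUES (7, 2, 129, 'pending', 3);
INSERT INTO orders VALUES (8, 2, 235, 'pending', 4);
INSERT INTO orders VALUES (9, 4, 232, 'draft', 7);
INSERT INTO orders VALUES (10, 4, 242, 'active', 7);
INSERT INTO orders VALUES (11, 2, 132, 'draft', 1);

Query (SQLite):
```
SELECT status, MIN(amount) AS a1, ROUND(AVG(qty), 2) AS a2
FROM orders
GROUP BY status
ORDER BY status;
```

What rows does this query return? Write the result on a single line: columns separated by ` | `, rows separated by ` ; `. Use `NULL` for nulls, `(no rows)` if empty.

Group orders by status.
Per group compute: MIN(amount), ROUND(AVG(qty), 2).
  active: ids {1, 5, 6, 10} → MIN(amount)=21, ROUND(AVG(qty), 2)=5.5
  draft: ids {3, 4, 9, 11} → MIN(amount)=132, ROUND(AVG(qty), 2)=6.75
  pending: ids {2, 7, 8} → MIN(amount)=129, ROUND(AVG(qty), 2)=3.67

active | 21 | 5.5 ; draft | 132 | 6.75 ; pending | 129 | 3.67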